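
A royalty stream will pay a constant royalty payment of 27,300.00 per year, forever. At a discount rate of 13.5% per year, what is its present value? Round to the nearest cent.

202222.22

Level perpetuity: PV = C / r = 27,300.00 / 0.135 = 202,222.22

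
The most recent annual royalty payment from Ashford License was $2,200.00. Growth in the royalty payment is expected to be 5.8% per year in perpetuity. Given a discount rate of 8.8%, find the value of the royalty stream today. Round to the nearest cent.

D₁ = D₀ × (1 + g) = $2,200.00 × 1.058 = $2,327.6000
Growing perpetuity: P = D₁ / (r − g) = $2,327.6000 / (0.088 − 0.058) = $77,586.67

$77586.67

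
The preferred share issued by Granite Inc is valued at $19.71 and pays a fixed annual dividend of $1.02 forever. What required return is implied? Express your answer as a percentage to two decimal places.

5.18%

P = C/r ⇒ r = C/P = $1.02/$19.71 = 0.051750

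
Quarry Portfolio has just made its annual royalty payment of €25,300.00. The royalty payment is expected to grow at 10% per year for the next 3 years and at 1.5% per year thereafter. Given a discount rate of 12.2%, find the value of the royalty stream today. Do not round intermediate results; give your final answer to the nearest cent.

D_1 = 27830.00000
D_2 = 30613.00000
D_3 = 33674.30000
Terminal value at year 3: TV = D_3×(1+g_2)/(r−g_2) = 34179.41450/0.107 = 319433.78037
P_0 = D_1/(1+r)^1 + D_2/(1+r)^2 + D_3/(1+r)^3 + TV/(1+r)^3
    = 24803.92157 + 24317.57017 + 23840.75506 + 226152.95692 = 299115.20371

€299115.20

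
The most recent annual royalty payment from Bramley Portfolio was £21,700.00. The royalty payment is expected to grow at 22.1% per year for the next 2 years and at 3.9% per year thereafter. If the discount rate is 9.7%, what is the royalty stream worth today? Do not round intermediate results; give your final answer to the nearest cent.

D_1 = 26495.70000
D_2 = 32351.24970
Terminal value at year 2: TV = D_2×(1+g_2)/(r−g_2) = 33612.94844/0.058 = 579533.59376
P_0 = D_1/(1+r)^1 + D_2/(1+r)^2 + TV/(1+r)^2
    = 24152.87147 + 26883.00461 + 481576.58266 = 532612.45874

£532612.46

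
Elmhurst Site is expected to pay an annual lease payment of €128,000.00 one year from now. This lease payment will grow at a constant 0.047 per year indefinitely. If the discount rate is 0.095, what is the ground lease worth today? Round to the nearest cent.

€2666666.67

Growing perpetuity: P = D₁ / (r − g) = €128,000.0000 / (0.095 − 0.047) = €2,666,666.67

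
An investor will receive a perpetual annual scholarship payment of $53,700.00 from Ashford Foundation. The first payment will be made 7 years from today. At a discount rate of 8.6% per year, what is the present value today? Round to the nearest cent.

Value at end of year 6: C / r = $53,700.00 / 0.086 = $624,418.6047
Discount to today: PV = $624,418.6047 / (1 + 0.086)^6 = $624,418.6047 / 1.640510 = $380,624.63

$380624.63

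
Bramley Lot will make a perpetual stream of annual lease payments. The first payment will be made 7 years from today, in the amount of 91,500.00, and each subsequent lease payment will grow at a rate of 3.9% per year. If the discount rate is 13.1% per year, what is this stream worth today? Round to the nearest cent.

475179.44

Value at end of year 6: C₁ / (r − g) = 91,500.00 / (0.131 − 0.039) = 994,565.2174
Discount to today: PV = 994,565.2174 / (1 + 0.131)^6 = 994,565.2174 / 2.093031 = 475,179.44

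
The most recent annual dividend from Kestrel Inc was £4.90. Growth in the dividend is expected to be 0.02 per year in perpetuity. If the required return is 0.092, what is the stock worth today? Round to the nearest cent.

D₁ = D₀ × (1 + g) = £4.90 × 1.02 = £4.9980
Growing perpetuity: P = D₁ / (r − g) = £4.9980 / (0.092 − 0.02) = £69.42

£69.42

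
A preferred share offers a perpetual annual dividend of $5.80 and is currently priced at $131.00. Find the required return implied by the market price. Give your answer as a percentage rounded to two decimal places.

P = C/r ⇒ r = C/P = $5.80/$131.00 = 0.044275

4.43%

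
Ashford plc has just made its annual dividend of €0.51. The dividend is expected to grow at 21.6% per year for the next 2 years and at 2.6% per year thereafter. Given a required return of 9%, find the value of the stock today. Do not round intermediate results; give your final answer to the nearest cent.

D_1 = 0.62016
D_2 = 0.75411
Terminal value at year 2: TV = D_2×(1+g_2)/(r−g_2) = 0.77372/0.064 = 12.08940
P_0 = D_1/(1+r)^1 + D_2/(1+r)^2 + TV/(1+r)^2
    = 0.56895 + 0.63472 + 10.17541 = 11.37908

€11.38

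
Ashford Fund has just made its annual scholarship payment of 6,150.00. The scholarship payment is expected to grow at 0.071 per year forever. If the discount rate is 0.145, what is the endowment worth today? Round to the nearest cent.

89008.78

D₁ = D₀ × (1 + g) = 6,150.00 × 1.071 = 6,586.6500
Growing perpetuity: P = D₁ / (r − g) = 6,586.6500 / (0.145 − 0.071) = 89,008.78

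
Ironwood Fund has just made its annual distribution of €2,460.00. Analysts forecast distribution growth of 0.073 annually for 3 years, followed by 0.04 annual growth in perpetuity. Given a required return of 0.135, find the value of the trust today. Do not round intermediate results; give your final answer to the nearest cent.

D_1 = 2639.58000
D_2 = 2832.26934
D_3 = 3039.02500
Terminal value at year 3: TV = D_3×(1+g_2)/(r−g_2) = 3160.58600/0.095 = 33269.32634
P_0 = D_1/(1+r)^1 + D_2/(1+r)^2 + D_3/(1+r)^3 + TV/(1+r)^3
    = 2325.62115 + 2198.58281 + 2078.48401 + 22753.93025 = 29356.61822

€29356.62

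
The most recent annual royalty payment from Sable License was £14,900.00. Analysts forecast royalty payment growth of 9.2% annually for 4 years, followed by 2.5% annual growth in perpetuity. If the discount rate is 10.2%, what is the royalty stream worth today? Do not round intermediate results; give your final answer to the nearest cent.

D_1 = 16270.80000
D_2 = 17767.71360
D_3 = 19402.34325
D_4 = 21187.35883
Terminal value at year 4: TV = D_4×(1+g_2)/(r−g_2) = 21717.04280/0.077 = 282039.51690
P_0 = D_1/(1+r)^1 + D_2/(1+r)^2 + D_3/(1+r)^3 + D_4/(1+r)^4 + TV/(1+r)^4
    = 14764.79129 + 14630.80952 + 14498.04355 + 14366.48236 + 191242.13526 = 249502.26197

£249502.26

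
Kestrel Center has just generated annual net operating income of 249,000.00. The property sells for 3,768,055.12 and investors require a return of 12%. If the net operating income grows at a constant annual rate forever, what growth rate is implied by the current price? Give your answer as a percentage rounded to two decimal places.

5.06%

P = D₀(1+g)/(r−g) ⇒ P(r−g) = D₀(1+g) ⇒ g(P+D₀) = P·r − D₀
g = (P·r − D₀)/(P + D₀) = (3,768,055.12×0.12 − 249,000.00) / (3,768,055.12 + 249,000.00) = 0.050576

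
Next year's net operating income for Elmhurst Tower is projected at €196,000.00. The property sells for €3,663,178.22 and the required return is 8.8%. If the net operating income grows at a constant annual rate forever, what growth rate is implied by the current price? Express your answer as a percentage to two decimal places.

3.45%

P = D₁/(r−g) ⇒ g = r − D₁/P = 0.088 − €196,000.00/€3,663,178.22 = 0.034495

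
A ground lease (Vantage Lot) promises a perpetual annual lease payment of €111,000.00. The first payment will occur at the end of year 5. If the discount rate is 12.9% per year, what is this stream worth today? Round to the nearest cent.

Value at end of year 4: C / r = €111,000.00 / 0.129 = €860,465.1163
Discount to today: PV = €860,465.1163 / (1 + 0.129)^4 = €860,465.1163 / 1.624710 = €529,611.61

€529611.61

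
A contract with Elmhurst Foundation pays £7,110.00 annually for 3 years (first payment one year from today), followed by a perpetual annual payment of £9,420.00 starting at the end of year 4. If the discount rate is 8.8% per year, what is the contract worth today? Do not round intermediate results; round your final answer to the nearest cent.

PV of 3-year annuity: £7,110.00 × [1 − (1+0.088)^−3] / 0.088 = 18061.84992
Perpetuity value at year 3: £9,420.00 / 0.088 = 107045.45455
PV of perpetuity: 107045.45455 / (1+0.088)^3 = 83115.40866
Total PV = 18061.84992 + 83115.40866 = 101177.25858

£101177.26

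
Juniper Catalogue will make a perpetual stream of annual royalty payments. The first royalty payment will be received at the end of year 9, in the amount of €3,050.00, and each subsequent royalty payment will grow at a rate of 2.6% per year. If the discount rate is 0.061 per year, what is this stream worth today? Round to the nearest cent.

€54263.62

Value at end of year 8: C₁ / (r − g) = €3,050.00 / (0.061 − 0.026) = €87,142.8571
Discount to today: PV = €87,142.8571 / (1 + 0.061)^8 = €87,142.8571 / 1.605917 = €54,263.62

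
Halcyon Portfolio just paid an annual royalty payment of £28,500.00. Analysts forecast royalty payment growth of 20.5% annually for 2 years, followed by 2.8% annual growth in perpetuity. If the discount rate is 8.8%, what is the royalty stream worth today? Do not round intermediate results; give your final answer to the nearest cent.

£665491.15

D_1 = 34342.50000
D_2 = 41382.71250
Terminal value at year 2: TV = D_2×(1+g_2)/(r−g_2) = 42541.42845/0.06 = 709023.80750
P_0 = D_1/(1+r)^1 + D_2/(1+r)^2 + TV/(1+r)^2
    = 31564.79779 + 34959.17403 + 598967.18167 = 665491.15349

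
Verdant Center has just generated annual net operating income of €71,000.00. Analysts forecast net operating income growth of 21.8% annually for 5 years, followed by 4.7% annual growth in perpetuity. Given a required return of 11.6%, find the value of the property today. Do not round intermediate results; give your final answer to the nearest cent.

€2133333.55

D_1 = 86478.00000
D_2 = 105330.20400
D_3 = 128292.18847
D_4 = 156259.88556
D_5 = 190324.54061
Terminal value at year 5: TV = D_5×(1+g_2)/(r−g_2) = 199269.79402/0.069 = 2887968.02927
P_0 = D_1/(1+r)^1 + D_2/(1+r)^2 + D_3/(1+r)^3 + D_4/(1+r)^4 + D_5/(1+r)^5 + TV/(1+r)^5
    = 77489.24731 + 84571.59787 + 92301.26004 + 100737.39671 + 109944.57813 + 1668289.46822 = 2133333.54829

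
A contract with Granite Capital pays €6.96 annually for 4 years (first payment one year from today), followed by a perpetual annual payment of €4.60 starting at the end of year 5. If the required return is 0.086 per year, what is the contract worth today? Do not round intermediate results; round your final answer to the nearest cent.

€61.20

PV of 4-year annuity: €6.96 × [1 − (1+0.086)^−4] / 0.086 = 22.74785
Perpetuity value at year 4: €4.60 / 0.086 = 53.48837
PV of perpetuity: 53.48837 / (1+0.086)^4 = 38.45387
Total PV = 22.74785 + 38.45387 = 61.20172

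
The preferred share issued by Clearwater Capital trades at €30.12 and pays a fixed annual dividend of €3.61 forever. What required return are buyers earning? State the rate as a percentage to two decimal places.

11.99%

P = C/r ⇒ r = C/P = €3.61/€30.12 = 0.119854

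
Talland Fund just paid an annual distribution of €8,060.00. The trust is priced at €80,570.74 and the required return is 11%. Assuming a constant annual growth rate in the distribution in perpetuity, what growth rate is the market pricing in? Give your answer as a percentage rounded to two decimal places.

P = D₀(1+g)/(r−g) ⇒ P(r−g) = D₀(1+g) ⇒ g(P+D₀) = P·r − D₀
g = (P·r − D₀)/(P + D₀) = (€80,570.74×0.11 − €8,060.00) / (€80,570.74 + €8,060.00) = 0.009058

0.91%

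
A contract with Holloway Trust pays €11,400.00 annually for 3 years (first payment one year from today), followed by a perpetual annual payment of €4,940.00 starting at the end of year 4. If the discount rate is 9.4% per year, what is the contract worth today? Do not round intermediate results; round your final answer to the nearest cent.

€68789.48

PV of 3-year annuity: €11,400.00 × [1 − (1+0.094)^−3] / 0.094 = 28652.27593
Perpetuity value at year 3: €4,940.00 / 0.094 = 52553.19149
PV of perpetuity: 52553.19149 / (1+0.094)^3 = 40137.20525
Total PV = 28652.27593 + 40137.20525 = 68789.48119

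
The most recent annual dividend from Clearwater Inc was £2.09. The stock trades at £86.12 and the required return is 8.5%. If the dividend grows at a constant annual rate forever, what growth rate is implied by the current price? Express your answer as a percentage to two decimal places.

P = D₀(1+g)/(r−g) ⇒ P(r−g) = D₀(1+g) ⇒ g(P+D₀) = P·r − D₀
g = (P·r − D₀)/(P + D₀) = (£86.12×0.085 − £2.09) / (£86.12 + £2.09) = 0.059293

5.93%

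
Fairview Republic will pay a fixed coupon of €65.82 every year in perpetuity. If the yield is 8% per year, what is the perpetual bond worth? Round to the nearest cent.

€822.75

Level perpetuity: PV = C / r = €65.82 / 0.08 = €822.75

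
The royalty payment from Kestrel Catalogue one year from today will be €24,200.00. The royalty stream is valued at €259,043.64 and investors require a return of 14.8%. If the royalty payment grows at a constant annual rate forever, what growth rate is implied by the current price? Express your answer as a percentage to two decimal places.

5.46%

P = D₁/(r−g) ⇒ g = r − D₁/P = 0.148 − €24,200.00/€259,043.64 = 0.054579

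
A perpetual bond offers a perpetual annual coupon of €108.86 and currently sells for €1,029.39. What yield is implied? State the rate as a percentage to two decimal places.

P = C/r ⇒ r = C/P = €108.86/€1,029.39 = 0.105752

10.58%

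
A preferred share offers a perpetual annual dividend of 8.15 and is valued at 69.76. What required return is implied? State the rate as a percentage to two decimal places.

P = C/r ⇒ r = C/P = 8.15/69.76 = 0.116829

11.68%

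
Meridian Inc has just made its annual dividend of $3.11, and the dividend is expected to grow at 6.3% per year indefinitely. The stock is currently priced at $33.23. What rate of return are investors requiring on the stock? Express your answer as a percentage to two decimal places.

D₁ = $3.11 × 1.063 = $3.3059
P = D₁/(r − g) ⇒ r = D₁/P + g = $3.3059/$33.23 + 0.063 = 0.099486 + 0.063 = 0.162486

16.25%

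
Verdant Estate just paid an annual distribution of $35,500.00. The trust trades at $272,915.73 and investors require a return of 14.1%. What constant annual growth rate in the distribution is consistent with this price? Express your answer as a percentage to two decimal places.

P = D₀(1+g)/(r−g) ⇒ P(r−g) = D₀(1+g) ⇒ g(P+D₀) = P·r − D₀
g = (P·r − D₀)/(P + D₀) = ($272,915.73×0.141 − $35,500.00) / ($272,915.73 + $35,500.00) = 0.009666

0.97%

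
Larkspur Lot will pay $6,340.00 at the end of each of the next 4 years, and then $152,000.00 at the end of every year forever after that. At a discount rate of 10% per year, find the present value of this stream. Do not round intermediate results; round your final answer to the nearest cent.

PV of 4-year annuity: $6,340.00 × [1 − (1+0.1)^−4] / 0.1 = 20096.94693
Perpetuity value at year 4: $152,000.00 / 0.1 = 1520000.00000
PV of perpetuity: 1520000.00000 / (1+0.1)^4 = 1038180.45215
Total PV = 20096.94693 + 1038180.45215 = 1058277.39908

$1058277.40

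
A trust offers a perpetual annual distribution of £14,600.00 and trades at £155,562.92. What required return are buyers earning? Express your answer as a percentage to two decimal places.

9.39%

P = C/r ⇒ r = C/P = £14,600.00/£155,562.92 = 0.093853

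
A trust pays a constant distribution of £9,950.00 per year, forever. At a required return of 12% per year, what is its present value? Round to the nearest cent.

Level perpetuity: PV = C / r = £9,950.00 / 0.12 = £82,916.67

£82916.67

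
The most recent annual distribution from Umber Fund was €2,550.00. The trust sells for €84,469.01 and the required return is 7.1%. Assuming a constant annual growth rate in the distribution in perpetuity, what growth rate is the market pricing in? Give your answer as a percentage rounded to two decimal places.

3.96%

P = D₀(1+g)/(r−g) ⇒ P(r−g) = D₀(1+g) ⇒ g(P+D₀) = P·r − D₀
g = (P·r − D₀)/(P + D₀) = (€84,469.01×0.071 − €2,550.00) / (€84,469.01 + €2,550.00) = 0.039615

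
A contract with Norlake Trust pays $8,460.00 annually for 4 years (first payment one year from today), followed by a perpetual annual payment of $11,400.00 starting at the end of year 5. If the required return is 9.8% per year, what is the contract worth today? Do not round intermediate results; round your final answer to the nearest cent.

$106966.64

PV of 4-year annuity: $8,460.00 × [1 − (1+0.098)^−4] / 0.098 = 26933.57651
Perpetuity value at year 4: $11,400.00 / 0.098 = 116326.53061
PV of perpetuity: 116326.53061 / (1+0.098)^4 = 80033.05872
Total PV = 26933.57651 + 80033.05872 = 106966.63523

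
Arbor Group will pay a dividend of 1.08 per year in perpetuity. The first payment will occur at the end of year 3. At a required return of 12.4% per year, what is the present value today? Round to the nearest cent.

Value at end of year 2: C / r = 1.08 / 0.124 = 8.7097
Discount to today: PV = 8.7097 / (1 + 0.124)^2 = 8.7097 / 1.263376 = 6.89

6.89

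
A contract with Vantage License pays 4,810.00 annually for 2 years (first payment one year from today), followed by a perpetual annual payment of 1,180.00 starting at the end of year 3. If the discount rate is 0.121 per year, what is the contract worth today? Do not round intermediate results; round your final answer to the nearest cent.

15878.90

PV of 2-year annuity: 4,810.00 × [1 − (1+0.121)^−2] / 0.121 = 8118.47616
Perpetuity value at year 2: 1,180.00 / 0.121 = 9752.06612
PV of perpetuity: 9752.06612 / (1+0.121)^2 = 7760.42332
Total PV = 8118.47616 + 7760.42332 = 15878.89948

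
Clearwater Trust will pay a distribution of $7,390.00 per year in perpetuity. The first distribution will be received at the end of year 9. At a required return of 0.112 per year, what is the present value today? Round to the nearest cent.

$28222.02

Value at end of year 8: C / r = $7,390.00 / 0.112 = $65,982.1429
Discount to today: PV = $65,982.1429 / (1 + 0.112)^8 = $65,982.1429 / 2.337967 = $28,222.02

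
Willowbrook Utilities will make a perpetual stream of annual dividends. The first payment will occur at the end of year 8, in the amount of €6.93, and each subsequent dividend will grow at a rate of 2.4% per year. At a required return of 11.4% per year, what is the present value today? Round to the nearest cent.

Value at end of year 7: C₁ / (r − g) = €6.93 / (0.114 − 0.024) = €77.0000
Discount to today: PV = €77.0000 / (1 + 0.114)^7 = €77.0000 / 2.129101 = €36.17

€36.17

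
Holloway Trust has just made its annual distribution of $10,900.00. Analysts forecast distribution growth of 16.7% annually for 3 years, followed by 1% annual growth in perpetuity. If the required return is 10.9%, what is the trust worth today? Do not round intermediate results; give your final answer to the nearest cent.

$165819.00

D_1 = 12720.30000
D_2 = 14844.59010
D_3 = 17323.63665
Terminal value at year 3: TV = D_3×(1+g_2)/(r−g_2) = 17496.87301/0.099 = 176736.09104
P_0 = D_1/(1+r)^1 + D_2/(1+r)^2 + D_3/(1+r)^3 + TV/(1+r)^3
    = 11470.06312 + 12069.94018 + 12701.19043 + 129577.80140 = 165818.99513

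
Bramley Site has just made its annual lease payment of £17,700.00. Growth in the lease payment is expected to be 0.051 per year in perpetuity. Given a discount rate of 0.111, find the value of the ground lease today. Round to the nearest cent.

D₁ = D₀ × (1 + g) = £17,700.00 × 1.051 = £18,602.7000
Growing perpetuity: P = D₁ / (r − g) = £18,602.7000 / (0.111 − 0.051) = £310,045.00

£310045.00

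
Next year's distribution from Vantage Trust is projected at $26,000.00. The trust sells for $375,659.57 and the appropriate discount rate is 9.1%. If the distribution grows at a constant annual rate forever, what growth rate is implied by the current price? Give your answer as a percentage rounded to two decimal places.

P = D₁/(r−g) ⇒ g = r − D₁/P = 0.091 − $26,000.00/$375,659.57 = 0.021788

2.18%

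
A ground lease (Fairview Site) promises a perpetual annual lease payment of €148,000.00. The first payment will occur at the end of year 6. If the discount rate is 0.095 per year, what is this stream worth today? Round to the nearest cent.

Value at end of year 5: C / r = €148,000.00 / 0.095 = €1,557,894.7368
Discount to today: PV = €1,557,894.7368 / (1 + 0.095)^5 = €1,557,894.7368 / 1.574239 = €989,617.84

€989617.84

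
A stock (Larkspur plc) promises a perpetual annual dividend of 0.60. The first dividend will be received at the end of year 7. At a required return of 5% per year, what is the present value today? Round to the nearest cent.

Value at end of year 6: C / r = 0.60 / 0.05 = 12.0000
Discount to today: PV = 12.0000 / (1 + 0.05)^6 = 12.0000 / 1.340096 = 8.95

8.95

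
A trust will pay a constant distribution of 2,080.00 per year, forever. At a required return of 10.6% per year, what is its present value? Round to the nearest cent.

19622.64

Level perpetuity: PV = C / r = 2,080.00 / 0.106 = 19,622.64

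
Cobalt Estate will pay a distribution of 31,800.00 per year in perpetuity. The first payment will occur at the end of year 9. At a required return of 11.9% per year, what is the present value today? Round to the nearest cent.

108702.48

Value at end of year 8: C / r = 31,800.00 / 0.119 = 267,226.8908
Discount to today: PV = 267,226.8908 / (1 + 0.119)^8 = 267,226.8908 / 2.458333 = 108,702.48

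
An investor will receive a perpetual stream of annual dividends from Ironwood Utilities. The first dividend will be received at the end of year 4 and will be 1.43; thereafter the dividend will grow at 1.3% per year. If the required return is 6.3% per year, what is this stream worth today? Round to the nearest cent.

Value at end of year 3: C₁ / (r − g) = 1.43 / (0.063 − 0.013) = 28.6000
Discount to today: PV = 28.6000 / (1 + 0.063)^3 = 28.6000 / 1.201157 = 23.81

23.81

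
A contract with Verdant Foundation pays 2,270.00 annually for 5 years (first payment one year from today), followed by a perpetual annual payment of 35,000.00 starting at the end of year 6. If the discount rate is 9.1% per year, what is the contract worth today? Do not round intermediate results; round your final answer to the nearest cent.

257636.74

PV of 5-year annuity: 2,270.00 × [1 − (1+0.091)^−5] / 0.091 = 8806.64616
Perpetuity value at year 5: 35,000.00 / 0.091 = 384615.38462
PV of perpetuity: 384615.38462 / (1+0.091)^5 = 248830.09140
Total PV = 8806.64616 + 248830.09140 = 257636.73756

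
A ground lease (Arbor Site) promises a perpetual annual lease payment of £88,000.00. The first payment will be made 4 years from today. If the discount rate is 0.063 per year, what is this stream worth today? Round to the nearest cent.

£1162899.89

Value at end of year 3: C / r = £88,000.00 / 0.063 = £1,396,825.3968
Discount to today: PV = £1,396,825.3968 / (1 + 0.063)^3 = £1,396,825.3968 / 1.201157 = £1,162,899.89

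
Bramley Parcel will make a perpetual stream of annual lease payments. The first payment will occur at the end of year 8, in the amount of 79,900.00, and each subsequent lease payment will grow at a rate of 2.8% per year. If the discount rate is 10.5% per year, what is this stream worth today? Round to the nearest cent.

515846.05

Value at end of year 7: C₁ / (r − g) = 79,900.00 / (0.105 − 0.028) = 1,037,662.3377
Discount to today: PV = 1,037,662.3377 / (1 + 0.105)^7 = 1,037,662.3377 / 2.011574 = 515,846.05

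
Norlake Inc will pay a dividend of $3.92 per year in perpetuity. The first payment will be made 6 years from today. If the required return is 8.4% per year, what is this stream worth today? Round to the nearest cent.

$31.18

Value at end of year 5: C / r = $3.92 / 0.084 = $46.6667
Discount to today: PV = $46.6667 / (1 + 0.084)^5 = $46.6667 / 1.496740 = $31.18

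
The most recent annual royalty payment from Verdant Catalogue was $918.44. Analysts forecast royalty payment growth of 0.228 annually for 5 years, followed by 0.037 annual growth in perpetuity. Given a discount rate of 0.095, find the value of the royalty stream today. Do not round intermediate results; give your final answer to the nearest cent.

$35691.24

D_1 = 1127.84432
D_2 = 1384.99282
D_3 = 1700.77119
D_4 = 2088.54702
D_5 = 2564.73574
Terminal value at year 5: TV = D_5×(1+g_2)/(r−g_2) = 2659.63096/0.058 = 45855.70626
P_0 = D_1/(1+r)^1 + D_2/(1+r)^2 + D_3/(1+r)^3 + D_4/(1+r)^4 + D_5/(1+r)^5 + TV/(1+r)^5
    = 1029.99481 + 1155.09921 + 1295.39893 + 1452.73962 + 1629.19110 + 29128.81323 = 35691.23689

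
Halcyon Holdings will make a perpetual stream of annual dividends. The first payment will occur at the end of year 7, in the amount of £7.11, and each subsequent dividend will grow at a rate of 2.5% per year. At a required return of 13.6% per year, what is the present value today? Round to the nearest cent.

£29.80

Value at end of year 6: C₁ / (r − g) = £7.11 / (0.136 − 0.025) = £64.0541
Discount to today: PV = £64.0541 / (1 + 0.136)^6 = £64.0541 / 2.149166 = £29.80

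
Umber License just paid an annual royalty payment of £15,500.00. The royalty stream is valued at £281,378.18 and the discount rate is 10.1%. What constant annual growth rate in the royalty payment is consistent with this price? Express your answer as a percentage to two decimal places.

4.35%

P = D₀(1+g)/(r−g) ⇒ P(r−g) = D₀(1+g) ⇒ g(P+D₀) = P·r − D₀
g = (P·r − D₀)/(P + D₀) = (£281,378.18×0.101 − £15,500.00) / (£281,378.18 + £15,500.00) = 0.043517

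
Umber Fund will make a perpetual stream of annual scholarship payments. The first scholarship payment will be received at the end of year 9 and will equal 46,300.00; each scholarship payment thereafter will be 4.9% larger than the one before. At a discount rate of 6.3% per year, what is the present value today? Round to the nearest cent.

2028555.24

Value at end of year 8: C₁ / (r − g) = 46,300.00 / (0.063 − 0.049) = 3,307,142.8571
Discount to today: PV = 3,307,142.8571 / (1 + 0.063)^8 = 3,307,142.8571 / 1.630295 = 2,028,555.24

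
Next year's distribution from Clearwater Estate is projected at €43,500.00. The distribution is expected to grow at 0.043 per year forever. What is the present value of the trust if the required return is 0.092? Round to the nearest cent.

Growing perpetuity: P = D₁ / (r − g) = €43,500.0000 / (0.092 − 0.043) = €887,755.10

€887755.10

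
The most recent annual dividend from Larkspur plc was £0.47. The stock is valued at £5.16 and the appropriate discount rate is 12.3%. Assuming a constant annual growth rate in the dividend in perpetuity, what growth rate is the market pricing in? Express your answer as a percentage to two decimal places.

P = D₀(1+g)/(r−g) ⇒ P(r−g) = D₀(1+g) ⇒ g(P+D₀) = P·r − D₀
g = (P·r − D₀)/(P + D₀) = (£5.16×0.123 − £0.47) / (£5.16 + £0.47) = 0.029250

2.93%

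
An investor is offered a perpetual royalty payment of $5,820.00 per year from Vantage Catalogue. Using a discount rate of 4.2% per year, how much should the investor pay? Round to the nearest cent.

Level perpetuity: PV = C / r = $5,820.00 / 0.042 = $138,571.43

$138571.43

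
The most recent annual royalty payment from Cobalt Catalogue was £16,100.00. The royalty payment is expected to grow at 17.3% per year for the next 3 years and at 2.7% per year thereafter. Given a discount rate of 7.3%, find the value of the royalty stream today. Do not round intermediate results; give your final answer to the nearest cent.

£527480.88

D_1 = 18885.30000
D_2 = 22152.45690
D_3 = 25984.83194
Terminal value at year 3: TV = D_3×(1+g_2)/(r−g_2) = 26686.42241/0.046 = 580139.61753
P_0 = D_1/(1+r)^1 + D_2/(1+r)^2 + D_3/(1+r)^3 + TV/(1+r)^3
    = 17600.46598 + 19240.77036 + 21033.94561 + 469605.69862 = 527480.88057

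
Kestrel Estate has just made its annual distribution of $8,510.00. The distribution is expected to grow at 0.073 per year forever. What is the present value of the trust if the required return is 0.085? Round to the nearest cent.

$760935.83

D₁ = D₀ × (1 + g) = $8,510.00 × 1.073 = $9,131.2300
Growing perpetuity: P = D₁ / (r − g) = $9,131.2300 / (0.085 − 0.073) = $760,935.83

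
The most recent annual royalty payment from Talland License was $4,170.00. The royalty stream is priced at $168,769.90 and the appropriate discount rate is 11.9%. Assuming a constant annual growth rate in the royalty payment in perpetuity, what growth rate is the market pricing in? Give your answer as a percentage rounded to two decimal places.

9.20%

P = D₀(1+g)/(r−g) ⇒ P(r−g) = D₀(1+g) ⇒ g(P+D₀) = P·r − D₀
g = (P·r − D₀)/(P + D₀) = ($168,769.90×0.119 − $4,170.00) / ($168,769.90 + $4,170.00) = 0.092018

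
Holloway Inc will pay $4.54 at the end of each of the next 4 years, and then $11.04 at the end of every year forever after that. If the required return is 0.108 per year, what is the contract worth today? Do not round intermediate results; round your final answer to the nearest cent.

$81.97

PV of 4-year annuity: $4.54 × [1 − (1+0.108)^−4] / 0.108 = 14.14546
Perpetuity value at year 4: $11.04 / 0.108 = 102.22222
PV of perpetuity: 102.22222 / (1+0.108)^4 = 67.82445
Total PV = 14.14546 + 67.82445 = 81.96991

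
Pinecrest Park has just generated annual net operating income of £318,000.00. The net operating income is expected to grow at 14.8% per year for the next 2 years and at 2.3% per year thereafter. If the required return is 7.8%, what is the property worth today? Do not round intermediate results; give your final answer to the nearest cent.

D_1 = 365064.00000
D_2 = 419093.47200
Terminal value at year 2: TV = D_2×(1+g_2)/(r−g_2) = 428732.62186/0.055 = 7795138.57920
P_0 = D_1/(1+r)^1 + D_2/(1+r)^2 + TV/(1+r)^2
    = 338649.35065 + 360639.56822 + 6707895.96897 = 7407184.88784

£7407184.89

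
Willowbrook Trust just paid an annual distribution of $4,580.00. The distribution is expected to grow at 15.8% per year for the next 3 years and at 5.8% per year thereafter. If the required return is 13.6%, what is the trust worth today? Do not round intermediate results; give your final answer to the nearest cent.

$80082.32

D_1 = 5303.64000
D_2 = 6141.61512
D_3 = 7111.99031
Terminal value at year 3: TV = D_3×(1+g_2)/(r−g_2) = 7524.48575/0.078 = 96467.76599
P_0 = D_1/(1+r)^1 + D_2/(1+r)^2 + D_3/(1+r)^3 + TV/(1+r)^3
    = 4668.69718 + 4759.11209 + 4851.27800 + 65803.23231 = 80082.31959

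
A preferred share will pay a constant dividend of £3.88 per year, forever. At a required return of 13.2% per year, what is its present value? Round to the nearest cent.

Level perpetuity: PV = C / r = £3.88 / 0.132 = £29.39

£29.39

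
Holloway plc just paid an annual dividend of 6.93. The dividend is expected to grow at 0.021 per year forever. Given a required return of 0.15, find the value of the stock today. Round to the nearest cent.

D₁ = D₀ × (1 + g) = 6.93 × 1.021 = 7.0755
Growing perpetuity: P = D₁ / (r − g) = 7.0755 / (0.15 − 0.021) = 54.85

54.85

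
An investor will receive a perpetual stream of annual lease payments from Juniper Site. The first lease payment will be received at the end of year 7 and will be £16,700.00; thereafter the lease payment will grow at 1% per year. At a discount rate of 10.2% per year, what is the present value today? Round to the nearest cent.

Value at end of year 6: C₁ / (r − g) = £16,700.00 / (0.102 − 0.01) = £181,521.7391
Discount to today: PV = £181,521.7391 / (1 + 0.102)^6 = £181,521.7391 / 1.790975 = £101,353.58

£101353.58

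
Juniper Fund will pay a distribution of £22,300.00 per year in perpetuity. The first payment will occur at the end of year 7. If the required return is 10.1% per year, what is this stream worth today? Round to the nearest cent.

Value at end of year 6: C / r = £22,300.00 / 0.101 = £220,792.0792
Discount to today: PV = £220,792.0792 / (1 + 0.101)^6 = £220,792.0792 / 1.781246 = £123,953.72

£123953.72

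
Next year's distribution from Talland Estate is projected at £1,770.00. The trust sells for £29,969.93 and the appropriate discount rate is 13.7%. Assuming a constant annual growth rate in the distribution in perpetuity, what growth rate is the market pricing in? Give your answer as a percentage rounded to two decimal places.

P = D₁/(r−g) ⇒ g = r − D₁/P = 0.137 − £1,770.00/£29,969.93 = 0.077941

7.79%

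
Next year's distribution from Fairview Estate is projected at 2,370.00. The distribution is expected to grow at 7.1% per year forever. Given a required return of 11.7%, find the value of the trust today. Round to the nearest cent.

51521.74

Growing perpetuity: P = D₁ / (r − g) = 2,370.0000 / (0.117 − 0.071) = 51,521.74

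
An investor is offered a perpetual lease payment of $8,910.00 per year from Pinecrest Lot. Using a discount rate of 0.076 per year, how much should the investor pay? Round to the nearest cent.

$117236.84

Level perpetuity: PV = C / r = $8,910.00 / 0.076 = $117,236.84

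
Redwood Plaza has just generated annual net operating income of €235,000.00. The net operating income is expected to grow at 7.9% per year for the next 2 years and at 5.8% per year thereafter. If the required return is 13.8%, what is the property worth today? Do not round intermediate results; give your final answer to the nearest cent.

D_1 = 253565.00000
D_2 = 273596.63500
Terminal value at year 2: TV = D_2×(1+g_2)/(r−g_2) = 289465.23983/0.08 = 3618315.49787
P_0 = D_1/(1+r)^1 + D_2/(1+r)^2 + TV/(1+r)^2
    = 222816.34446 + 211264.35472 + 2793971.09123 = 3228051.79042

€3228051.79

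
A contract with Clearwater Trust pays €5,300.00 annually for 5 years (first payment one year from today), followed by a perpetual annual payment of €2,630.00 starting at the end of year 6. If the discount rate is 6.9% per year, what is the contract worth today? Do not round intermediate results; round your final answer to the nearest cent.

PV of 5-year annuity: €5,300.00 × [1 − (1+0.069)^−5] / 0.069 = 21789.35599
Perpetuity value at year 5: €2,630.00 / 0.069 = 38115.94203
PV of perpetuity: 38115.94203 / (1+0.069)^5 = 27303.48802
Total PV = 21789.35599 + 27303.48802 = 49092.84401

€49092.84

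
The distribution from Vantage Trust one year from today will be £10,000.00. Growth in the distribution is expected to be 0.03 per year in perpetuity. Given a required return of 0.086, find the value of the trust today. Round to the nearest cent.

£178571.43

Growing perpetuity: P = D₁ / (r − g) = £10,000.0000 / (0.086 − 0.03) = £178,571.43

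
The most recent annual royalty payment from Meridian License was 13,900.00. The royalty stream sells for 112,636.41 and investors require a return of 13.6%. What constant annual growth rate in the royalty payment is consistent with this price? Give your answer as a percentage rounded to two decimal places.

1.12%

P = D₀(1+g)/(r−g) ⇒ P(r−g) = D₀(1+g) ⇒ g(P+D₀) = P·r − D₀
g = (P·r − D₀)/(P + D₀) = (112,636.41×0.136 − 13,900.00) / (112,636.41 + 13,900.00) = 0.011211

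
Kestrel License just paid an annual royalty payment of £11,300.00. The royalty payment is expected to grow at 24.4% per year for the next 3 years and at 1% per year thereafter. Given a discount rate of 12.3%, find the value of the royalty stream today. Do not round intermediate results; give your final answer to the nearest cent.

D_1 = 14057.20000
D_2 = 17487.15680
D_3 = 21754.02306
Terminal value at year 3: TV = D_3×(1+g_2)/(r−g_2) = 21971.56329/0.113 = 194438.61318
P_0 = D_1/(1+r)^1 + D_2/(1+r)^2 + D_3/(1+r)^3 + TV/(1+r)^3
    = 12517.54230 + 13866.27125 + 15360.32185 + 137291.37230 = 179035.50771

£179035.51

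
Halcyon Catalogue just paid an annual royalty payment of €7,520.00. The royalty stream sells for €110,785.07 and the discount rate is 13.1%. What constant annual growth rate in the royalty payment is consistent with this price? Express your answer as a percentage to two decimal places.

5.91%

P = D₀(1+g)/(r−g) ⇒ P(r−g) = D₀(1+g) ⇒ g(P+D₀) = P·r − D₀
g = (P·r − D₀)/(P + D₀) = (€110,785.07×0.131 − €7,520.00) / (€110,785.07 + €7,520.00) = 0.059109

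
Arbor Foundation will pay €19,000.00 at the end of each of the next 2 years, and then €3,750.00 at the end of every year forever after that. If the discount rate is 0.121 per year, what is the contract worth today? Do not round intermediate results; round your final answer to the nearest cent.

PV of 2-year annuity: €19,000.00 × [1 − (1+0.121)^−2] / 0.121 = 32068.82475
Perpetuity value at year 2: €3,750.00 / 0.121 = 30991.73554
PV of perpetuity: 30991.73554 / (1+0.121)^2 = 24662.36223
Total PV = 32068.82475 + 24662.36223 = 56731.18698

€56731.19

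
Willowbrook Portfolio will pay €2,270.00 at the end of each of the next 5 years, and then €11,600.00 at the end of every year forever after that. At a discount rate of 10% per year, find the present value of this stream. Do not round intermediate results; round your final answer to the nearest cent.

€80631.96

PV of 5-year annuity: €2,270.00 × [1 − (1+0.1)^−5] / 0.1 = 8605.08597
Perpetuity value at year 5: €11,600.00 / 0.1 = 116000.00000
PV of perpetuity: 116000.00000 / (1+0.1)^5 = 72026.87347
Total PV = 8605.08597 + 72026.87347 = 80631.95944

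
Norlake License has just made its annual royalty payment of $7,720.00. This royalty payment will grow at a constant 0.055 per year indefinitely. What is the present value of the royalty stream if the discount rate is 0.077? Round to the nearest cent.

D₁ = D₀ × (1 + g) = $7,720.00 × 1.055 = $8,144.6000
Growing perpetuity: P = D₁ / (r − g) = $8,144.6000 / (0.077 − 0.055) = $370,209.09

$370209.09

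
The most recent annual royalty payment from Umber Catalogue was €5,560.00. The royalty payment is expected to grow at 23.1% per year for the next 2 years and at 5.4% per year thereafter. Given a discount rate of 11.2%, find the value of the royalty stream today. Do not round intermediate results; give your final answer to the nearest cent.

€136789.57

D_1 = 6844.36000
D_2 = 8425.40716
Terminal value at year 2: TV = D_2×(1+g_2)/(r−g_2) = 8880.37915/0.058 = 153109.98529
P_0 = D_1/(1+r)^1 + D_2/(1+r)^2 + TV/(1+r)^2
    = 6155.00000 + 6813.67356 + 123820.89540 = 136789.56897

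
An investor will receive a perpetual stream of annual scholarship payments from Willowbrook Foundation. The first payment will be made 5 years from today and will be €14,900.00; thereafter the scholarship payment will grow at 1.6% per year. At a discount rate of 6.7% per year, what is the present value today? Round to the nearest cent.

€225402.34

Value at end of year 4: C₁ / (r − g) = €14,900.00 / (0.067 − 0.016) = €292,156.8627
Discount to today: PV = €292,156.8627 / (1 + 0.067)^4 = €292,156.8627 / 1.296157 = €225,402.34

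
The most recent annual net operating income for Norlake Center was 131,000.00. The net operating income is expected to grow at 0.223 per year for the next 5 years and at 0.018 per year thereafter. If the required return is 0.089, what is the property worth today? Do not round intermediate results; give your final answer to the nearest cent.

4295776.76

D_1 = 160213.00000
D_2 = 195940.49900
D_3 = 239635.23028
D_4 = 293073.88663
D_5 = 358429.36335
Terminal value at year 5: TV = D_5×(1+g_2)/(r−g_2) = 364881.09189/0.071 = 5139170.30827
P_0 = D_1/(1+r)^1 + D_2/(1+r)^2 + D_3/(1+r)^3 + D_4/(1+r)^4 + D_5/(1+r)^5 + TV/(1+r)^5
    = 147119.37557 + 165222.21885 + 185552.59289 + 208384.59238 + 234026.03901 + 3355471.93956 = 4295776.75825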